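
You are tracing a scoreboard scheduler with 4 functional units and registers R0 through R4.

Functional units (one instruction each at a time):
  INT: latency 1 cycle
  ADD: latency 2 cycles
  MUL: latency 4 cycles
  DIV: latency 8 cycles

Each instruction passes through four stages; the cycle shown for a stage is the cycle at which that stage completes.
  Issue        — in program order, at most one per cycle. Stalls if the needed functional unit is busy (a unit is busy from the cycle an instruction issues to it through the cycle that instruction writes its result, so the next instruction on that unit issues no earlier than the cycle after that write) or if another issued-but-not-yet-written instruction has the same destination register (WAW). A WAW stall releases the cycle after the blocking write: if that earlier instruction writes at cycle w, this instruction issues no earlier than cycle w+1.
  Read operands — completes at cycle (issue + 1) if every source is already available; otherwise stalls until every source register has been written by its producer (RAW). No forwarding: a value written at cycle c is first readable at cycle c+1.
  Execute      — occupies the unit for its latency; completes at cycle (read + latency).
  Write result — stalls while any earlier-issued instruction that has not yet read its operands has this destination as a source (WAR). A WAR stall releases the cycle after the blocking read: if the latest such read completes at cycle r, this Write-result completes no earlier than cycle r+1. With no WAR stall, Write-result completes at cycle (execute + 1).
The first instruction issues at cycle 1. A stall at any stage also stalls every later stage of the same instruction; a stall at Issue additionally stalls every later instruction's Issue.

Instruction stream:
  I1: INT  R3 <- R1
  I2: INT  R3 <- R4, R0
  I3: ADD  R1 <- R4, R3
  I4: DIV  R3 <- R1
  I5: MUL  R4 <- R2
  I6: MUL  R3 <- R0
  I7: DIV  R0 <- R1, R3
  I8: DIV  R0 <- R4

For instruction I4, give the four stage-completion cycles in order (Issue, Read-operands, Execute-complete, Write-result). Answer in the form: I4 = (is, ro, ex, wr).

I4 = (9, 13, 21, 22)

t=1  I1 issues→INT
t=2  I1 reads
t=3  I1 exec-done
t=4  I1 writes R3
t=5  I2 issues→INT
t=6  I2 reads, I3 issues→ADD
t=7  I2 exec-done
t=8  I2 writes R3
t=9  I3 reads, I4 issues→DIV
t=10  I5 issues→MUL
t=11  I3 exec-done, I5 reads
t=12  I3 writes R1
t=13  I4 reads
t=15  I5 exec-done
t=16  I5 writes R4
t=21  I4 exec-done
t=22  I4 writes R3
t=23  I6 issues→MUL
t=24  I6 reads, I7 issues→DIV
t=28  I6 exec-done
t=29  I6 writes R3
t=30  I7 reads
t=38  I7 exec-done
t=39  I7 writes R0
t=40  I8 issues→DIV
t=41  I8 reads
t=49  I8 exec-done
t=50  I8 writes R0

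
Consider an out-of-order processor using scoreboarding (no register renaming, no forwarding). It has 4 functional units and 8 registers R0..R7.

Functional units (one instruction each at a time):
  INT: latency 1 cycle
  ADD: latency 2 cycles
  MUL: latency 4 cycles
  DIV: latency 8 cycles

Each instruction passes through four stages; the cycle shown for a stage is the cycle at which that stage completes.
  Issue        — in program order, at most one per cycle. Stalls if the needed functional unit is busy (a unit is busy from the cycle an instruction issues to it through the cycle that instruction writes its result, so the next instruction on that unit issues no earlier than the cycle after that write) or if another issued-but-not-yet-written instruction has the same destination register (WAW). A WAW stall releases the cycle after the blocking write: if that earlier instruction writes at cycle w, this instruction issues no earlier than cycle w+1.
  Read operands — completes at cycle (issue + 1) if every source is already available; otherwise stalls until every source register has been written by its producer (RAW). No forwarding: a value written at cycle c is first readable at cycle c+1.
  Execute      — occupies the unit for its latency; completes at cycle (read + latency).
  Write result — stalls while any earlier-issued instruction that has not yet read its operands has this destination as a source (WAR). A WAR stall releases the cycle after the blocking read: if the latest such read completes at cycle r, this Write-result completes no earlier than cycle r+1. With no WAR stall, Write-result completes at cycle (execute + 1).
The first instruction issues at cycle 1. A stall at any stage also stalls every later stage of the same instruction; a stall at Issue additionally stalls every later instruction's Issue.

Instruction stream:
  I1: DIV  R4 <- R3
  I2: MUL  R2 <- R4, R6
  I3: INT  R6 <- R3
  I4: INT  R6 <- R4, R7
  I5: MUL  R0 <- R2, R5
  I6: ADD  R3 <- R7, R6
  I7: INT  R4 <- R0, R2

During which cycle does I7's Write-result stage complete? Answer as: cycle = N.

  I1 | 1 | 2 | 10 | 11
  I2 | 2 | 12 | 16 | 17   RAW R4: wait I1 write@11
  I3 | 3 | 4 | 5 | 13   WAR R6: wait I2 read@12
  I4 | 14 | 15 | 16 | 17   struct: INT busy until I3 writes@13
  I5 | 18 | 19 | 23 | 24   struct: MUL busy until I2 writes@17
  I6 | 19 | 20 | 22 | 23
  I7 | 20 | 25 | 26 | 27   RAW R0: wait I5 write@24

cycle = 27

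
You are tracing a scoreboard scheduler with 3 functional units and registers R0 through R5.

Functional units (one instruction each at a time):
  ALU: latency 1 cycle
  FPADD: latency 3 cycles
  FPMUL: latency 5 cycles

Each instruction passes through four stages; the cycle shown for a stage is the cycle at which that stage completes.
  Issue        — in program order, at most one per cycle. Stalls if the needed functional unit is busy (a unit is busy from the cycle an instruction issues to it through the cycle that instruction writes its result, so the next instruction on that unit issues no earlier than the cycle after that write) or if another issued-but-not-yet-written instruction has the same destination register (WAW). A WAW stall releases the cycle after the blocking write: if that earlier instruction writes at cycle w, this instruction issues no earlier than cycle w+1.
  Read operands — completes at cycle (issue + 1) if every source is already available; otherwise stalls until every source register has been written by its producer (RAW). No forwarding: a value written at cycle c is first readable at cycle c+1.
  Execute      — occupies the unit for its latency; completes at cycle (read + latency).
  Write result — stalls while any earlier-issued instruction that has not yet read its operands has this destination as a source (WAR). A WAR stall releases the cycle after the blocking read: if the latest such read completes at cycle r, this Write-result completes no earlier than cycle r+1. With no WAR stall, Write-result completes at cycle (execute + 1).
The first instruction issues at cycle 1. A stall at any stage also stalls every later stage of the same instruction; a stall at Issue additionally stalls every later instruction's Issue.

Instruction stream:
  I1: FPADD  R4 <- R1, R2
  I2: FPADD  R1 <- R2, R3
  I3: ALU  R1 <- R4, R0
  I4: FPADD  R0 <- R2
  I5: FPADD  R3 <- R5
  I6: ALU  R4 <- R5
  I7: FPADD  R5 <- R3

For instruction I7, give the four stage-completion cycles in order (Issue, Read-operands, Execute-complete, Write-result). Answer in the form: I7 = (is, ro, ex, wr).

I7 = (26, 27, 30, 31)

1) issue 1, read 2, done 5, write 6
2) issue 7, read 8, done 11, write 12  <struct: FPADD busy until I1 writes@6>
3) issue 13, read 14, done 15, write 16  <WAW R1: wait I2 write@12>
4) issue 14, read 15, done 18, write 19
5) issue 20, read 21, done 24, write 25  <struct: FPADD busy until I4 writes@19>
6) issue 21, read 22, done 23, write 24
7) issue 26, read 27, done 30, write 31  <struct: FPADD busy until I5 writes@25>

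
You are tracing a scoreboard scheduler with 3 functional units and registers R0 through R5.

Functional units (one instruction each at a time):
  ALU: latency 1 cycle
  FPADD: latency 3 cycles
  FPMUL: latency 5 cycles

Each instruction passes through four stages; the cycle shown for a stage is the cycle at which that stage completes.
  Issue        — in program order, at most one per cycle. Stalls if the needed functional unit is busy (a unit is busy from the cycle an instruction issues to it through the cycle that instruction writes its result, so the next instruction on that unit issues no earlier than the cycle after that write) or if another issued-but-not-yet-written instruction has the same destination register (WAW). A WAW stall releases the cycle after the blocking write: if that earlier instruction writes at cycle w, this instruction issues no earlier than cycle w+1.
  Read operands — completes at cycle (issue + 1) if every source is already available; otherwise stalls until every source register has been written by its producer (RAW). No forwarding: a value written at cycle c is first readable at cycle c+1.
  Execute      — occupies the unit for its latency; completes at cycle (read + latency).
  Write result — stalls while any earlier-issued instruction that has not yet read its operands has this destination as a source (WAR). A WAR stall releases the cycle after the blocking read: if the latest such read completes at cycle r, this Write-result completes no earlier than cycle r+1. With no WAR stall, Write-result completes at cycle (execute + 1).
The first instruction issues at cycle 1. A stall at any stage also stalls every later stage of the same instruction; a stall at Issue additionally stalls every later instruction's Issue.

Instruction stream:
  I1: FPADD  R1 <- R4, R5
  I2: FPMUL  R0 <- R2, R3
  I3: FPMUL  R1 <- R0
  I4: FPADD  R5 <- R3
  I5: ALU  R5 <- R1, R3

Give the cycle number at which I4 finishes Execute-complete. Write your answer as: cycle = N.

[1] I1 issues→FPADD
[2] I1 reads | I2 issues→FPMUL
[3] I2 reads
[5] I1 exec-done
[6] I1 writes R1
[8] I2 exec-done
[9] I2 writes R0
[10] I3 issues→FPMUL
[11] I3 reads | I4 issues→FPADD
[12] I4 reads
[15] I4 exec-done
[16] I3 exec-done | I4 writes R5
[17] I3 writes R1 | I5 issues→ALU
[18] I5 reads
[19] I5 exec-done
[20] I5 writes R5

cycle = 15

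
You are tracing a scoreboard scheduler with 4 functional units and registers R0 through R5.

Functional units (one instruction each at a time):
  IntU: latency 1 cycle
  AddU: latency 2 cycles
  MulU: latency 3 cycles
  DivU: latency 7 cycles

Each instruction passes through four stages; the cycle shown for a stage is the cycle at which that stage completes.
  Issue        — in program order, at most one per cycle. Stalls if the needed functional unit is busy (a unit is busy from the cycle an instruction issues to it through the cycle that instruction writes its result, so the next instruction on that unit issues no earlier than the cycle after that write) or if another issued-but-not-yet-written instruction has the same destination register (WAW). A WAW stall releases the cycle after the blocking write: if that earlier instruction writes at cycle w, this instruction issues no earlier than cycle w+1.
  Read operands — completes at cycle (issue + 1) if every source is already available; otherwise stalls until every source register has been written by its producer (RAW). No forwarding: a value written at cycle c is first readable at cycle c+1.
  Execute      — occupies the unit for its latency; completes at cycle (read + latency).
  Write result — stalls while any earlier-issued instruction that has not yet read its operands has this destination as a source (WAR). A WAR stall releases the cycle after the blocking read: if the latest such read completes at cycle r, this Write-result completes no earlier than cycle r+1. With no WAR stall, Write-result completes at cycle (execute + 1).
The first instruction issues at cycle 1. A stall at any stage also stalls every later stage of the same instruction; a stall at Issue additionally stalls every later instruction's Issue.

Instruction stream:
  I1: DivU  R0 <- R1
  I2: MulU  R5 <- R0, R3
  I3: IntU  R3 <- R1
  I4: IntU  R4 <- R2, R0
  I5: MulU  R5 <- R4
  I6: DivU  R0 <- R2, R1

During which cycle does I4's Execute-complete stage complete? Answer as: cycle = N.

  I1 | 1 | 2 | 9 | 10
  I2 | 2 | 11 | 14 | 15   RAW R0: wait I1 write@10
  I3 | 3 | 4 | 5 | 12   WAR R3: wait I2 read@11
  I4 | 13 | 14 | 15 | 16   struct: IntU busy until I3 writes@12
  I5 | 16 | 17 | 20 | 21   struct: MulU busy until I2 writes@15
  I6 | 17 | 18 | 25 | 26

cycle = 15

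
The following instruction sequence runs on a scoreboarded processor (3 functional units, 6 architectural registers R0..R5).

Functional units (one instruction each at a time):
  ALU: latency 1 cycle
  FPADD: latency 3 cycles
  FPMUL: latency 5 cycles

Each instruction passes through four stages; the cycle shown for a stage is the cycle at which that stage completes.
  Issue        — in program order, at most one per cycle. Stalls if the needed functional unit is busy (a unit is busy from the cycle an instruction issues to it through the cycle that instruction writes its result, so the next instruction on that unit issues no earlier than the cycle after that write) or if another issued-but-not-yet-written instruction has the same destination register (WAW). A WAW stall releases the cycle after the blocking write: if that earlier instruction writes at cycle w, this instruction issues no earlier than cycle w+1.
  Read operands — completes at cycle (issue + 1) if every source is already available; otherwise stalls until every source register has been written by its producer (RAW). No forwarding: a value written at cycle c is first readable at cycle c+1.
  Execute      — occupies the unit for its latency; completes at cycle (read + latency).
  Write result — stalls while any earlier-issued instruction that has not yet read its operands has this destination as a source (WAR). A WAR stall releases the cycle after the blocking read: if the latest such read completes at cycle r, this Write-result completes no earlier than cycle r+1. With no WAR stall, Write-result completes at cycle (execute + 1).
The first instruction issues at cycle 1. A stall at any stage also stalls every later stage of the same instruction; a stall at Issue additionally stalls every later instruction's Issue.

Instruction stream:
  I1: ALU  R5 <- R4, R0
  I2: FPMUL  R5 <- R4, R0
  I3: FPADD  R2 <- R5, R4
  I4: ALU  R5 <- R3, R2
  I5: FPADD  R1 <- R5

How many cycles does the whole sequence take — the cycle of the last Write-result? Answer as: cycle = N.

cycle = 25

t=1  I1 issues→ALU
t=2  I1 reads
t=3  I1 exec-done
t=4  I1 writes R5
t=5  I2 issues→FPMUL
t=6  I2 reads; I3 issues→FPADD
t=11  I2 exec-done
t=12  I2 writes R5
t=13  I3 reads; I4 issues→ALU
t=16  I3 exec-done
t=17  I3 writes R2
t=18  I4 reads; I5 issues→FPADD
t=19  I4 exec-done
t=20  I4 writes R5
t=21  I5 reads
t=24  I5 exec-done
t=25  I5 writes R1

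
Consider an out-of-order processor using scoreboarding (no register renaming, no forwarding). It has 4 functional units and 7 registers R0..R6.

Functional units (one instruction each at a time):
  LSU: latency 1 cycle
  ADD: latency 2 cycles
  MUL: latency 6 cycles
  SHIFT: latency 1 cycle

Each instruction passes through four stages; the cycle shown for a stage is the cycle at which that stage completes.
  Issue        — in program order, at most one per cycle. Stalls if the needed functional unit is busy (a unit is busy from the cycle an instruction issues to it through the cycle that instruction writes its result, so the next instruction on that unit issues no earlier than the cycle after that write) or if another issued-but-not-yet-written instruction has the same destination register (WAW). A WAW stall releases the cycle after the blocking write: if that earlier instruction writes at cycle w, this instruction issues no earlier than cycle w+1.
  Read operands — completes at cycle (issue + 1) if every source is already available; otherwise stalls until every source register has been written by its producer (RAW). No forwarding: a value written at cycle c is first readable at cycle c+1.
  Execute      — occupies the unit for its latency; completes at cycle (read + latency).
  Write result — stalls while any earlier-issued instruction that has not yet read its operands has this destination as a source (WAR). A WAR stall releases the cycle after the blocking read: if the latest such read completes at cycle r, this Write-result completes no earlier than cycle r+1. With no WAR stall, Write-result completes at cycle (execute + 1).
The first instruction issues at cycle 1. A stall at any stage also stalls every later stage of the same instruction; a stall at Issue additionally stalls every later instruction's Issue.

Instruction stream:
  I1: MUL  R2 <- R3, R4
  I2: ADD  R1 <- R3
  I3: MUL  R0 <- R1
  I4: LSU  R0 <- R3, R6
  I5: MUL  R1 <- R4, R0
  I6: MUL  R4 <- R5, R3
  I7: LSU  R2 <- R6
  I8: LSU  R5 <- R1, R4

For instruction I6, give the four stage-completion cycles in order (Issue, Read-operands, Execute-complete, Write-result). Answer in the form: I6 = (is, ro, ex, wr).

I6 = (31, 32, 38, 39)

t=1  issue I1 (MUL)
t=2  I1 read-ops | issue I2 (ADD)
t=3  I2 read-ops
t=5  I2 finished on ADD
t=6  I2→R1
t=8  I1 finished on MUL
t=9  I1→R2
t=10  issue I3 (MUL)
t=11  I3 read-ops
t=17  I3 finished on MUL
t=18  I3→R0
t=19  issue I4 (LSU)
t=20  I4 read-ops | issue I5 (MUL)
t=21  I4 finished on LSU
t=22  I4→R0
t=23  I5 read-ops
t=29  I5 finished on MUL
t=30  I5→R1
t=31  issue I6 (MUL)
t=32  I6 read-ops | issue I7 (LSU)
t=33  I7 read-ops
t=34  I7 finished on LSU
t=35  I7→R2
t=36  issue I8 (LSU)
t=38  I6 finished on MUL
t=39  I6→R4
t=40  I8 read-ops
t=41  I8 finished on LSU
t=42  I8→R5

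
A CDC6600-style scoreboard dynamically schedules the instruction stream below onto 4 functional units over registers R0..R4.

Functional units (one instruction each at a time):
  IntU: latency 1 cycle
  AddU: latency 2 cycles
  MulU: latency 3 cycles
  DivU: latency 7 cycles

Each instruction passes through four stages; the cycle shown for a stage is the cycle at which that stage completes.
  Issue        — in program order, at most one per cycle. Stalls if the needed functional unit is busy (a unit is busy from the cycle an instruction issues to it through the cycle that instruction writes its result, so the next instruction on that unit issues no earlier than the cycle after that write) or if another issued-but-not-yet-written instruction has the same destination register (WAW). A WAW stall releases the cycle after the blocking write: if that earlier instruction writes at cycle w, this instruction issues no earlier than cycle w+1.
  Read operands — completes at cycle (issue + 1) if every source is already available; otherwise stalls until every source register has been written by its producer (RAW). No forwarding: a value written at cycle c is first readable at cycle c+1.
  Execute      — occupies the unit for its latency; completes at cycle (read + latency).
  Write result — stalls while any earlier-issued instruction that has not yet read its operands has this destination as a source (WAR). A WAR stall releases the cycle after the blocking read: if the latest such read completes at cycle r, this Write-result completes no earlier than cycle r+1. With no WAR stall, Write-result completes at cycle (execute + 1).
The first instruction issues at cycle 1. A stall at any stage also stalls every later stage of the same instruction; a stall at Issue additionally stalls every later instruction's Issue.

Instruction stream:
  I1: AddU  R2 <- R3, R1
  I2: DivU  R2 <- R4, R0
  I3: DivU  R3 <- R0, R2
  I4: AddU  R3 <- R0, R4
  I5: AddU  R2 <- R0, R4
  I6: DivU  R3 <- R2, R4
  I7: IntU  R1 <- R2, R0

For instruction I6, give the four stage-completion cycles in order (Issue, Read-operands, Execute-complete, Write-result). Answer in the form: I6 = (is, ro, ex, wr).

I6 = (32, 36, 43, 44)

[I1] 1/2/4/5
[I2] 6/7/14/15  (WAW R2: wait I1 write@5)
[I3] 16/17/24/25  (struct: DivU busy until I2 writes@15)
[I4] 26/27/29/30  (WAW R3: wait I3 write@25)
[I5] 31/32/34/35  (struct: AddU busy until I4 writes@30)
[I6] 32/36/43/44  (RAW R2: wait I5 write@35)
[I7] 33/36/37/38  (RAW R2: wait I5 write@35)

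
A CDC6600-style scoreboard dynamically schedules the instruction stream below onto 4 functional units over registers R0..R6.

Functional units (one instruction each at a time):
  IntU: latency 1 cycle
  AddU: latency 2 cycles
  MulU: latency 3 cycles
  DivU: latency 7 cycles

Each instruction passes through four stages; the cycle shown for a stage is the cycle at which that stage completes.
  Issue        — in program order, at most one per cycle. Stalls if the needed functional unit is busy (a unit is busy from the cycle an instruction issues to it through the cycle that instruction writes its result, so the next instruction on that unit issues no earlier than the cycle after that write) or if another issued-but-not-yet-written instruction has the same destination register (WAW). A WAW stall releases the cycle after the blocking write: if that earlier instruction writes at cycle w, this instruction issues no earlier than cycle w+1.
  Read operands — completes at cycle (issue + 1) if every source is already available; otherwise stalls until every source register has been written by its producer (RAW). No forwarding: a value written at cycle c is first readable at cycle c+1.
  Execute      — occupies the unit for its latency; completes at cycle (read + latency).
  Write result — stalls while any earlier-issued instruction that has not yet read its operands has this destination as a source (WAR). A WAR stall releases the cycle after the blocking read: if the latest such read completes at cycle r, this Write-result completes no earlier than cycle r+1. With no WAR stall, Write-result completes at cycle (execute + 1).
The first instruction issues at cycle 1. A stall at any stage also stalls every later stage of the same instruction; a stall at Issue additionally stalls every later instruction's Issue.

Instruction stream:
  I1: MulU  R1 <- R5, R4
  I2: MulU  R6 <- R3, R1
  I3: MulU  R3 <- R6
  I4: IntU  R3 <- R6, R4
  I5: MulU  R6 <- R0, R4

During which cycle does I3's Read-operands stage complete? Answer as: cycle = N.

I1  is:1  ro:2  ex:5  wr:6
I2  is:7  ro:8  ex:11  wr:12  — struct: MulU busy until I1 writes@6
I3  is:13  ro:14  ex:17  wr:18  — struct: MulU busy until I2 writes@12
I4  is:19  ro:20  ex:21  wr:22  — WAW R3: wait I3 write@18
I5  is:20  ro:21  ex:24  wr:25

cycle = 14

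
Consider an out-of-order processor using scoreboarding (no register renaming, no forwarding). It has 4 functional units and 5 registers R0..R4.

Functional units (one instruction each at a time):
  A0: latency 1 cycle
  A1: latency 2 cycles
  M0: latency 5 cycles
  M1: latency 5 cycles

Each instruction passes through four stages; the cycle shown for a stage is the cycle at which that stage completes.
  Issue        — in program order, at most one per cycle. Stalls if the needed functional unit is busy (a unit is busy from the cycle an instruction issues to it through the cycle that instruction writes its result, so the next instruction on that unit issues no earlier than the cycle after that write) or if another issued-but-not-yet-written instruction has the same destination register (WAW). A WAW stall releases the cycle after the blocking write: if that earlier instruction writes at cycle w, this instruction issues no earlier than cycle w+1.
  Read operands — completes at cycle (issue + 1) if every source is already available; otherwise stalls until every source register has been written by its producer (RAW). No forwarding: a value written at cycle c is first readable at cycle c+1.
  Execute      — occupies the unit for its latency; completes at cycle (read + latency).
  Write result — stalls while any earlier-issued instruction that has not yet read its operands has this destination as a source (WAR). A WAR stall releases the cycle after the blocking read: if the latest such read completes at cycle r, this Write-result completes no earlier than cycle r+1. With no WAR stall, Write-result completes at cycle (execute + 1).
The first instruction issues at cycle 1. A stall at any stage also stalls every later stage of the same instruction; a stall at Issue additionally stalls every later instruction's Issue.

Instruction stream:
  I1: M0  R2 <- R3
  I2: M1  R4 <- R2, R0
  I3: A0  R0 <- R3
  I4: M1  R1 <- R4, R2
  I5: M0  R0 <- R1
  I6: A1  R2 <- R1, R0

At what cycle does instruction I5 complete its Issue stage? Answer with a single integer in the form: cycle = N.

t=1  I1 issues→M0
t=2  I1 reads · I2 issues→M1
t=3  I3 issues→A0
t=4  I3 reads
t=5  I3 exec-done
t=7  I1 exec-done
t=8  I1 writes R2
t=9  I2 reads
t=10  I3 writes R0
t=14  I2 exec-done
t=15  I2 writes R4
t=16  I4 issues→M1
t=17  I4 reads · I5 issues→M0
t=18  I6 issues→A1
t=22  I4 exec-done
t=23  I4 writes R1
t=24  I5 reads
t=29  I5 exec-done
t=30  I5 writes R0
t=31  I6 reads
t=33  I6 exec-done
t=34  I6 writes R2

cycle = 17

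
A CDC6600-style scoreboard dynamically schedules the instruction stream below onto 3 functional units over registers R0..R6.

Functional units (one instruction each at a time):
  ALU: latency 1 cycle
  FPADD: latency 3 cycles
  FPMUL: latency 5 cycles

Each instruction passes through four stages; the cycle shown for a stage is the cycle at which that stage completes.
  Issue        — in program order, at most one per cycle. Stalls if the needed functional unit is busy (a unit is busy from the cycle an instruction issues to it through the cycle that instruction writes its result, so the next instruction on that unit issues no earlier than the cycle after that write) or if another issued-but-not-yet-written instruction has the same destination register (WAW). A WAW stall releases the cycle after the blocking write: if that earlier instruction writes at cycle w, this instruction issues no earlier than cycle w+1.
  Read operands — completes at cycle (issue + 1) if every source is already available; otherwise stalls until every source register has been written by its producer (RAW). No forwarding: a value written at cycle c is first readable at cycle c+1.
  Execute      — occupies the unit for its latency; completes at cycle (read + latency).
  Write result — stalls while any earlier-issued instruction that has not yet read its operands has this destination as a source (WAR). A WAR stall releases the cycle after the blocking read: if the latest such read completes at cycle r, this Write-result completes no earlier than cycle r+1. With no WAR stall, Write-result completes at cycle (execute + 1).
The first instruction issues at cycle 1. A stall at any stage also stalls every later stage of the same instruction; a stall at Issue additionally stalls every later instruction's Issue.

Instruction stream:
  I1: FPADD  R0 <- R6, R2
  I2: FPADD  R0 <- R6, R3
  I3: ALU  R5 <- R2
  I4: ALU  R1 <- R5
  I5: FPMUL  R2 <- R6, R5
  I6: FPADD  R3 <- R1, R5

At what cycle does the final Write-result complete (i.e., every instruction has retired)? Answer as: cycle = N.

cycle = 20

[1] issue I1 (FPADD)
[2] I1 read-ops
[5] I1 finished on FPADD
[6] I1→R0
[7] issue I2 (FPADD)
[8] I2 read-ops; issue I3 (ALU)
[9] I3 read-ops
[10] I3 finished on ALU
[11] I2 finished on FPADD; I3→R5
[12] I2→R0; issue I4 (ALU)
[13] I4 read-ops; issue I5 (FPMUL)
[14] I4 finished on ALU; I5 read-ops; issue I6 (FPADD)
[15] I4→R1
[16] I6 read-ops
[19] I5 finished on FPMUL; I6 finished on FPADD
[20] I5→R2; I6→R3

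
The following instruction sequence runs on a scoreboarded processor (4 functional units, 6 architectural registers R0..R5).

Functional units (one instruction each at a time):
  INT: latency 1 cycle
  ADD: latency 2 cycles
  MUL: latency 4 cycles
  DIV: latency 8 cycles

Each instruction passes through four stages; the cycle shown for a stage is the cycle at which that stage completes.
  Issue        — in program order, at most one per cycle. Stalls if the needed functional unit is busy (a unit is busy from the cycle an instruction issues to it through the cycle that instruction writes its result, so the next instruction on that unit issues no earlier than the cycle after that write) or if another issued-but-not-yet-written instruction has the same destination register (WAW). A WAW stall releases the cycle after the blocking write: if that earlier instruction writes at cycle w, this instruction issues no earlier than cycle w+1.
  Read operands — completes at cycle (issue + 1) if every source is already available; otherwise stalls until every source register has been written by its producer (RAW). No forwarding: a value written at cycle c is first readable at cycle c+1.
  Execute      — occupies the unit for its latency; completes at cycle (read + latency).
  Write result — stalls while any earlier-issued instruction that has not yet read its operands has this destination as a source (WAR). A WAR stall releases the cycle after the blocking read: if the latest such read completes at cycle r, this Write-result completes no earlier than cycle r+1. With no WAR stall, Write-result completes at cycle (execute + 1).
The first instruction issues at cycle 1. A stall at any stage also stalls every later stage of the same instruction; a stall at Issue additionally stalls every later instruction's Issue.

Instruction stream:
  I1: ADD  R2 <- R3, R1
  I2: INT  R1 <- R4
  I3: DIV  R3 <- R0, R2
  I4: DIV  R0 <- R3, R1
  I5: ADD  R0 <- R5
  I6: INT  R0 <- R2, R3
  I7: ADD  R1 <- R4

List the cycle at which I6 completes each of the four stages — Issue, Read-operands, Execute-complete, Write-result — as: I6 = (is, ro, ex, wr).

I6 = (32, 33, 34, 35)

I1 -> (1, 2, 4, 5)
I2 -> (2, 3, 4, 5)
I3 -> (3, 6, 14, 15)  // RAW R2: wait I1 write@5
I4 -> (16, 17, 25, 26)  // struct: DIV busy until I3 writes@15
I5 -> (27, 28, 30, 31)  // WAW R0: wait I4 write@26
I6 -> (32, 33, 34, 35)  // WAW R0: wait I5 write@31
I7 -> (33, 34, 36, 37)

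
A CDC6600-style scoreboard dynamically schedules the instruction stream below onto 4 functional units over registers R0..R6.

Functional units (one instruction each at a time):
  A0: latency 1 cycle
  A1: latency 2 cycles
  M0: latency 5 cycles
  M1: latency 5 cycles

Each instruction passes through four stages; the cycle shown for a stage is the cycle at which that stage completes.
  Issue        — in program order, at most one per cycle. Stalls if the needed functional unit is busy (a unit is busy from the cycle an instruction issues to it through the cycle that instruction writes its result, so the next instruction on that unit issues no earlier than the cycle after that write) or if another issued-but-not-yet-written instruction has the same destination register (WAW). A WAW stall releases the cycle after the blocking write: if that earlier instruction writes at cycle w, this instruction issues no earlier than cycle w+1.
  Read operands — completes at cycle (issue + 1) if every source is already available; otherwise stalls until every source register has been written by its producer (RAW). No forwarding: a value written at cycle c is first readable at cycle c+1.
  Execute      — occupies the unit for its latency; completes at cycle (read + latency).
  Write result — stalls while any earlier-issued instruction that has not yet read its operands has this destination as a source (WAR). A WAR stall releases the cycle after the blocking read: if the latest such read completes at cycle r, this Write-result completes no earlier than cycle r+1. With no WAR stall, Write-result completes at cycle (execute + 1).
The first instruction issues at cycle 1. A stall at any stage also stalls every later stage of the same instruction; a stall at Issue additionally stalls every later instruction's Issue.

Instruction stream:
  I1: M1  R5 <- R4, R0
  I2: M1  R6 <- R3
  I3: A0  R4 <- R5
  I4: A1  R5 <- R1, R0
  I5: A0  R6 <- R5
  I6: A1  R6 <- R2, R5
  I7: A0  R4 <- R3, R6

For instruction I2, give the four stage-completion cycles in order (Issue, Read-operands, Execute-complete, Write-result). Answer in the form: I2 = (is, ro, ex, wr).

I2 = (9, 10, 15, 16)

I1  is:1  ro:2  ex:7  wr:8
I2  is:9  ro:10  ex:15  wr:16  — struct: M1 busy until I1 writes@8
I3  is:10  ro:11  ex:12  wr:13
I4  is:11  ro:12  ex:14  wr:15
I5  is:17  ro:18  ex:19  wr:20  — WAW R6: wait I2 write@16
I6  is:21  ro:22  ex:24  wr:25  — WAW R6: wait I5 write@20
I7  is:22  ro:26  ex:27  wr:28  — RAW R6: wait I6 write@25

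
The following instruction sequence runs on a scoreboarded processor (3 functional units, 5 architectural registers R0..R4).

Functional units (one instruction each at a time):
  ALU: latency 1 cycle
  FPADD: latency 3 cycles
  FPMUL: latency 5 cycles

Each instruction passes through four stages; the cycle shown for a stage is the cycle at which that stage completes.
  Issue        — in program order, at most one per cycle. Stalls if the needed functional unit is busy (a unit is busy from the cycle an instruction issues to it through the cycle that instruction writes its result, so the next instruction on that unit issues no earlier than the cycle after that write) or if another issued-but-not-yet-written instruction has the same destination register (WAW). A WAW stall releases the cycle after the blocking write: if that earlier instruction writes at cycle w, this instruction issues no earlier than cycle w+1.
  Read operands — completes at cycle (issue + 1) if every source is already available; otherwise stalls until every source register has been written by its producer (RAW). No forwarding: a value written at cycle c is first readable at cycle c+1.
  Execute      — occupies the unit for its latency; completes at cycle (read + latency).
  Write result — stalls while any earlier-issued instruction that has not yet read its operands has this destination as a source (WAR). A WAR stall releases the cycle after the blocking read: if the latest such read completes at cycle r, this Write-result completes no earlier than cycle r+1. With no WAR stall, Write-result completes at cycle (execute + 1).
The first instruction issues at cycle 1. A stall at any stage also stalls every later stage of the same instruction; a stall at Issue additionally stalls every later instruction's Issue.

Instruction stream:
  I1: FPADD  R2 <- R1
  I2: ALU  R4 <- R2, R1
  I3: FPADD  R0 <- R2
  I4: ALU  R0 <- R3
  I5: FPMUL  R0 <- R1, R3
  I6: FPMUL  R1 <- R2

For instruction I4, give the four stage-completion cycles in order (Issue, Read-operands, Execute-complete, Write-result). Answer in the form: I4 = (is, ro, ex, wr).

I4 = (13, 14, 15, 16)

I1 -> (1, 2, 5, 6)
I2 -> (2, 7, 8, 9)  // RAW R2: wait I1 write@6
I3 -> (7, 8, 11, 12)  // struct: FPADD busy until I1 writes@6
I4 -> (13, 14, 15, 16)  // WAW R0: wait I3 write@12
I5 -> (17, 18, 23, 24)  // WAW R0: wait I4 write@16
I6 -> (25, 26, 31, 32)  // struct: FPMUL busy until I5 writes@24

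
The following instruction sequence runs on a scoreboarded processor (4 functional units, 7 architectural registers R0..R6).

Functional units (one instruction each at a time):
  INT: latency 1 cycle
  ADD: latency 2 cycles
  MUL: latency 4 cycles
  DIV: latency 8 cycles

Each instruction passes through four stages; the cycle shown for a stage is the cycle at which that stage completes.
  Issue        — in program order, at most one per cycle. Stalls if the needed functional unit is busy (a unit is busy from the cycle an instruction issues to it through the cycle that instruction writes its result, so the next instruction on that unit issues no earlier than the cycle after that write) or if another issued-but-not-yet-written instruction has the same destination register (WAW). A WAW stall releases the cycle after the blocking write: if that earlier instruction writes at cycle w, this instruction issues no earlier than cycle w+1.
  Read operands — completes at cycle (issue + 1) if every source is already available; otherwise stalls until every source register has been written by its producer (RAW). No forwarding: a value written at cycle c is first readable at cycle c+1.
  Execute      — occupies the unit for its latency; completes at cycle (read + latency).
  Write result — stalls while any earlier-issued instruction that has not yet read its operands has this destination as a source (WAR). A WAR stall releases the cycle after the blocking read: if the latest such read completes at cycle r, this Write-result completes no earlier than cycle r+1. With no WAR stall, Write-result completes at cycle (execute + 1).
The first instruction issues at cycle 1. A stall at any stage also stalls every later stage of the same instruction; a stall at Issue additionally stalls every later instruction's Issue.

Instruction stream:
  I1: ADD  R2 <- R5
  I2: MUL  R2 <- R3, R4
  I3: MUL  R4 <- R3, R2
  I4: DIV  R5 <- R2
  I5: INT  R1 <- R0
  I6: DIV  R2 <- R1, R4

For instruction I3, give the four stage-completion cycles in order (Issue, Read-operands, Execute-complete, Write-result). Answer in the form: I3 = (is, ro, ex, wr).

I3 = (13, 14, 18, 19)

1) issue 1, read 2, done 4, write 5
2) issue 6, read 7, done 11, write 12  <WAW R2: wait I1 write@5>
3) issue 13, read 14, done 18, write 19  <struct: MUL busy until I2 writes@12>
4) issue 14, read 15, done 23, write 24
5) issue 15, read 16, done 17, write 18
6) issue 25, read 26, done 34, write 35  <struct: DIV busy until I4 writes@24>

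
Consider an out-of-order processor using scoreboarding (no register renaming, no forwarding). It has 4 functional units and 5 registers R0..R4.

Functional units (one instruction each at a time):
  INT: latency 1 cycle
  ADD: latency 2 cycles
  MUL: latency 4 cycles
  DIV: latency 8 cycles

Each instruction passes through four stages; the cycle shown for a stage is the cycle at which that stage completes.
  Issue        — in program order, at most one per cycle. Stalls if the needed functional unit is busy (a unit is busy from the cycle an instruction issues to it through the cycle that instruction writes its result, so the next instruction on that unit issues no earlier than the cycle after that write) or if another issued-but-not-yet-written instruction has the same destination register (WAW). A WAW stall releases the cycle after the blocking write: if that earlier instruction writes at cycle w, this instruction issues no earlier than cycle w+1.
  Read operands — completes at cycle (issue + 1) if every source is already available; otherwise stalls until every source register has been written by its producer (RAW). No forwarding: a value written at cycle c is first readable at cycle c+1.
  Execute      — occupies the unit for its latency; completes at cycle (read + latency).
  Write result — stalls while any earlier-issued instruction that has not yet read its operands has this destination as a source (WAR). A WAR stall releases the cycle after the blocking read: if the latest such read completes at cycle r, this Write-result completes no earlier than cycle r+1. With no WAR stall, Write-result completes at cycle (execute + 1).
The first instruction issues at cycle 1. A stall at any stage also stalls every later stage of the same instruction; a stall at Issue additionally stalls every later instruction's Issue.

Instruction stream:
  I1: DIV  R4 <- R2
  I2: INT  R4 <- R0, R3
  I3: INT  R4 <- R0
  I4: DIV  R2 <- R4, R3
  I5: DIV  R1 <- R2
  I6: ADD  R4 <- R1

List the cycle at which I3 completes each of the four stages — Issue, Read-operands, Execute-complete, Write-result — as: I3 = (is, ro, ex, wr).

I3 = (16, 17, 18, 19)

I1 -> (1, 2, 10, 11)
I2 -> (12, 13, 14, 15)  // WAW R4: wait I1 write@11
I3 -> (16, 17, 18, 19)  // struct: INT busy until I2 writes@15
I4 -> (17, 20, 28, 29)  // RAW R4: wait I3 write@19
I5 -> (30, 31, 39, 40)  // struct: DIV busy until I4 writes@29
I6 -> (31, 41, 43, 44)  // RAW R1: wait I5 write@40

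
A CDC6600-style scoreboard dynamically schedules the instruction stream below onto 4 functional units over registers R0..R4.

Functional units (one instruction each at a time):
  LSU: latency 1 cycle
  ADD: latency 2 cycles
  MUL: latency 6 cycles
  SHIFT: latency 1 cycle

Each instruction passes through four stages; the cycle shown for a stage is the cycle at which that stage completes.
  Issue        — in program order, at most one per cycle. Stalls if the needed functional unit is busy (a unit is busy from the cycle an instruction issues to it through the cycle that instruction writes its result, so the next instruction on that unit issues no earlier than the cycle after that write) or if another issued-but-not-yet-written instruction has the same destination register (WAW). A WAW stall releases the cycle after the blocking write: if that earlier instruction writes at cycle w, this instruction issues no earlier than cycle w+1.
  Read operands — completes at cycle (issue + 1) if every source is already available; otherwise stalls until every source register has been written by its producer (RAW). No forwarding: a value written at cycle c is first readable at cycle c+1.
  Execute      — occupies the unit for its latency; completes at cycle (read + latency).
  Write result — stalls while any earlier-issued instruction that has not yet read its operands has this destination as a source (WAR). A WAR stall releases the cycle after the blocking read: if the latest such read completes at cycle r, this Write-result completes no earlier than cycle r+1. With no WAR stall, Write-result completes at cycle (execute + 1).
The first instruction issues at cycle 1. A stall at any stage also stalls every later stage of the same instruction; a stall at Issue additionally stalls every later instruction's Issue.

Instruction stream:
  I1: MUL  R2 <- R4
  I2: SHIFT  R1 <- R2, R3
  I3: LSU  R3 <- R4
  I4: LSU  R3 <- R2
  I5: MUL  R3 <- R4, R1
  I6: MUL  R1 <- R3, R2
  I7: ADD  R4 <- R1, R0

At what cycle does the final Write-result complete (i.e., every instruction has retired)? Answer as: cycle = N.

cycle = 37

  I1 | 1 | 2 | 8 | 9
  I2 | 2 | 10 | 11 | 12   RAW R2: wait I1 write@9
  I3 | 3 | 4 | 5 | 11   WAR R3: wait I2 read@10
  I4 | 12 | 13 | 14 | 15   struct: LSU busy until I3 writes@11
  I5 | 16 | 17 | 23 | 24   WAW R3: wait I4 write@15
  I6 | 25 | 26 | 32 | 33   struct: MUL busy until I5 writes@24
  I7 | 26 | 34 | 36 | 37   RAW R1: wait I6 write@33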